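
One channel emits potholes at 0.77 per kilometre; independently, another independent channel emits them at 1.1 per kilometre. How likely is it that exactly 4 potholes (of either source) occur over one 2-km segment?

Independent Poisson processes superpose: combined rate λ = 0.77 + 1.1 = 1.87 per kilometre.
Over the interval, μ = 1.87 × 2 = 3.74 (a 2-km segment = 2 kilometres).
P(N = 4) = e^(−3.74) · 3.74^4/4! ≈ 0.1936.

0.1936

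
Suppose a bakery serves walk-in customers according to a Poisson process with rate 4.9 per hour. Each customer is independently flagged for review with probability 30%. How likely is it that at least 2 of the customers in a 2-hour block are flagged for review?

Thinning: the customers that are flagged for review themselves form a Poisson process with rate 0.3 × 4.9 = 1.47 per hour.
Over the interval, μ = 1.47 × 2 = 2.94 (a 2-hour block = 2 hours).
P(N ≥ 2) = 1 − P(N ≤ 1) ≈ 0.7917.

0.7917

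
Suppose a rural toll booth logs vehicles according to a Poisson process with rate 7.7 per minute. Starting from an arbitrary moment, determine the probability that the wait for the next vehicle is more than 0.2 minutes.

0.2144

The wait for the next event is exponential with rate λ = 7.7 per minute.
P(T > 0.2) = e^(−λt) = e^(−7.7 × 0.2) = e^(−1.54) ≈ 0.2144.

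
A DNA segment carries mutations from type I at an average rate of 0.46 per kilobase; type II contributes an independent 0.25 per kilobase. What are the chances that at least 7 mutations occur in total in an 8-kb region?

0.3424

Independent Poisson processes superpose: combined rate λ = 0.46 + 0.25 = 0.71 per kilobase.
Over the interval, μ = 0.71 × 8 = 5.68 (an 8-kb region = 8 kilobases).
P(N ≥ 7) = 1 − P(N ≤ 6) ≈ 0.3424.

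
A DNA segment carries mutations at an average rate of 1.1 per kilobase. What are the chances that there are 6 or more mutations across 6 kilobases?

0.6453

Over the interval, μ = 1.1 × 6 = 6.6 (6 kilobases).
P(N ≥ 6) = 1 − P(N ≤ 5) = 1 − Σ_{j=0}^{5} e^(−μ) μ^j/j! ≈ 0.6453.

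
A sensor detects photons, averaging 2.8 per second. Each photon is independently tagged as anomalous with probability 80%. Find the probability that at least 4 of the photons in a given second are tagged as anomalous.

0.1886

Thinning: the photons that are tagged as anomalous themselves form a Poisson process with rate 0.8 × 2.8 = 2.24 per second.
So μ = 2.24.
P(N ≥ 4) = 1 − P(N ≤ 3) ≈ 0.1886.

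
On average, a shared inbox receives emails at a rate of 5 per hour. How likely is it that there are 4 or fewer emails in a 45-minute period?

0.6775

Over the interval, μ = 5 × 0.75 = 3.75 (a 45-minute period = 0.75 hours).
P(N ≤ 4) = Σ_{j=0}^{4} e^(−μ) μ^j/j! ≈ 0.6775.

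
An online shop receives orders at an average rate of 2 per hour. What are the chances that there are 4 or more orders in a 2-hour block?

0.5665

Over the interval, μ = 2 × 2 = 4 (a 2-hour block = 2 hours).
P(N ≥ 4) = 1 − P(N ≤ 3) = 1 − Σ_{j=0}^{3} e^(−μ) μ^j/j! ≈ 0.5665.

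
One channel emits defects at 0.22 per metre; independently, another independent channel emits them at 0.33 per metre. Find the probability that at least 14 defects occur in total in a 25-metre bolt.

0.5088

Independent Poisson processes superpose: combined rate λ = 0.22 + 0.33 = 0.55 per metre.
Over the interval, μ = 0.55 × 25 = 13.75 (a 25-metre bolt = 25 metres).
P(N ≥ 14) = 1 − P(N ≤ 13) ≈ 0.5088.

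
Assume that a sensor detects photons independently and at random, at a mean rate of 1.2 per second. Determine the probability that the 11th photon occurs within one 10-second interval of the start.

Over the interval, μ = 1.2 × 10 = 12 (a 10-second interval = 10 seconds).
The 11th arrival falls in the interval iff at least 11 events occur there: P(S_11 ≤ t) = P(N ≥ 11) = 1 − P(N ≤ 10) ≈ 0.6528.

0.6528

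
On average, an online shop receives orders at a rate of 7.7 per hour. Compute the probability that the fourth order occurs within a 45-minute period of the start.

Over the interval, μ = 7.7 × 0.75 = 5.775 (a 45-minute period = 0.75 hours).
The fourth arrival falls in the interval iff at least 4 events occur there: P(S_4 ≤ t) = P(N ≥ 4) = 1 − P(N ≤ 3) ≈ 0.8276.

0.8276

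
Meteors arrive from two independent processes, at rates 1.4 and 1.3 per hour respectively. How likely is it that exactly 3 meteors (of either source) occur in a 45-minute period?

Independent Poisson processes superpose: combined rate λ = 1.4 + 1.3 = 2.7 per hour.
Over the interval, μ = 2.7 × 0.75 = 2.025 (a 45-minute period = 0.75 hours).
P(N = 3) = e^(−2.025) · 2.025^3/3! ≈ 0.1827.

0.1827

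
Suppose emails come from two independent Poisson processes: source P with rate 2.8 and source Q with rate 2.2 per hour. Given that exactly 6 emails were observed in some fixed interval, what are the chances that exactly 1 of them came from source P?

0.0554

Given the total, each event is independently from source P with probability p = λ_P/(λ_P+λ_Q) = 2.8/5 = 0.5600.
So K ~ Binomial(6, 2.8/5): P(K = 1) = C(6,1) · (2.8/5)^1 · (2.2/5)^5 ≈ 0.0554.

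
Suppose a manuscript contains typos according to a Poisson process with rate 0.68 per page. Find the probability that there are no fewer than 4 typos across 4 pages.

Over the interval, μ = 0.68 × 4 = 2.72 (4 pages).
P(N ≥ 4) = 1 − P(N ≤ 3) = 1 − Σ_{j=0}^{3} e^(−μ) μ^j/j! ≈ 0.2903.

0.2903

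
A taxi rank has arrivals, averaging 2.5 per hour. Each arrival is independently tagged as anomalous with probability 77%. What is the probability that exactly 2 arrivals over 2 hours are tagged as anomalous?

Thinning: the arrivals that are tagged as anomalous themselves form a Poisson process with rate 0.77 × 2.5 = 1.925 per hour.
Over the interval, μ = 1.925 × 2 = 3.85 (2 hours).
P(N = 2) = e^(−3.85) · 3.85^2/2! ≈ 0.1577.

0.1577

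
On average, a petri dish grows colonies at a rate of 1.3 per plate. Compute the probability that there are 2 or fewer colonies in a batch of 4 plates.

Over the interval, μ = 1.3 × 4 = 5.2 (a batch of 4 plates = 4 plates).
P(N ≤ 2) = Σ_{j=0}^{2} e^(−μ) μ^j/j! ≈ 0.1088.

0.1088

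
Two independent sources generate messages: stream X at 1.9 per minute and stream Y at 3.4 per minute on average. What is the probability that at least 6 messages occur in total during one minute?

Independent Poisson processes superpose: combined rate λ = 1.9 + 3.4 = 5.3 per minute.
So μ = 5.3.
P(N ≥ 6) = 1 − P(N ≤ 5) ≈ 0.4365.

0.4365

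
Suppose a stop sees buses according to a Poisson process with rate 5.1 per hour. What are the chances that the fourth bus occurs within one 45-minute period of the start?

0.5316

Over the interval, μ = 5.1 × 0.75 = 3.825 (a 45-minute period = 0.75 hours).
The fourth arrival falls in the interval iff at least 4 events occur there: P(S_4 ≤ t) = P(N ≥ 4) = 1 − P(N ≤ 3) ≈ 0.5316.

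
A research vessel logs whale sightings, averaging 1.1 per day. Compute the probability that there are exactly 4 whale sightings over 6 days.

Over the interval, μ = 1.1 × 6 = 6.6 (6 days).
P(N = 4) = e^(−μ) μ^4/4! = e^(−6.6) · 6.6^4/24 ≈ 0.1076.

0.1076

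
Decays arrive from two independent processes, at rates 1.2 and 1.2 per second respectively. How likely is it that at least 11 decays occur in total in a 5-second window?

Independent Poisson processes superpose: combined rate λ = 1.2 + 1.2 = 2.4 per second.
Over the interval, μ = 2.4 × 5 = 12 (a 5-second window = 5 seconds).
P(N ≥ 11) = 1 − P(N ≤ 10) ≈ 0.6528.

0.6528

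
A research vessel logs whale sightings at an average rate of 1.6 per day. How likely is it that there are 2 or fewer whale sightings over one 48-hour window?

Over the interval, μ = 1.6 × 2 = 3.2 (a 48-hour window = 2 days).
P(N ≤ 2) = Σ_{j=0}^{2} e^(−μ) μ^j/j! ≈ 0.3799.

0.3799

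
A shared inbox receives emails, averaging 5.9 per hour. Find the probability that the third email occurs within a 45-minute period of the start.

Over the interval, μ = 5.9 × 0.75 = 4.425 (a 45-minute period = 0.75 hours).
The third arrival falls in the interval iff at least 3 events occur there: P(S_3 ≤ t) = P(N ≥ 3) = 1 − P(N ≤ 2) ≈ 0.8178.

0.8178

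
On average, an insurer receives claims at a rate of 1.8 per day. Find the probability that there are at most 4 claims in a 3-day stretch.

Over the interval, μ = 1.8 × 3 = 5.4 (a 3-day stretch = 3 days).
P(N ≤ 4) = Σ_{j=0}^{4} e^(−μ) μ^j/j! ≈ 0.3733.

0.3733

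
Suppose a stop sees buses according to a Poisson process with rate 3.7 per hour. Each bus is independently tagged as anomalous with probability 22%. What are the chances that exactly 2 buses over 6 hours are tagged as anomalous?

0.0902

Thinning: the buses that are tagged as anomalous themselves form a Poisson process with rate 0.22 × 3.7 = 0.814 per hour.
Over the interval, μ = 0.814 × 6 = 4.884 (6 hours).
P(N = 2) = e^(−4.884) · 4.884^2/2! ≈ 0.0902.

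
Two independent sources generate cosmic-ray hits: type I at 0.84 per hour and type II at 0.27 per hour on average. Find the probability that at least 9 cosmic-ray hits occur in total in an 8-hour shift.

Independent Poisson processes superpose: combined rate λ = 0.84 + 0.27 = 1.11 per hour.
Over the interval, μ = 1.11 × 8 = 8.88 (an 8-hour shift = 8 hours).
P(N ≥ 9) = 1 − P(N ≤ 8) ≈ 0.5284.

0.5284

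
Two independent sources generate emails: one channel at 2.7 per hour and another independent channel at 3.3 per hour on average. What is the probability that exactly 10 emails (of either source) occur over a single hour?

0.0413

Independent Poisson processes superpose: combined rate λ = 2.7 + 3.3 = 6 per hour.
So μ = 6.
P(N = 10) = e^(−6) · 6^10/10! ≈ 0.0413.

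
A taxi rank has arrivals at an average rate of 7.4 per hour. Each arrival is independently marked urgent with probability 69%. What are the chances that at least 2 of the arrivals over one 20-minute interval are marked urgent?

Thinning: the arrivals that are marked urgent themselves form a Poisson process with rate 0.69 × 7.4 = 5.106 per hour.
Over the interval, μ = 5.106 × 1/3 = 1.702 (a 20-minute interval = 1/3 hours).
P(N ≥ 2) = 1 − P(N ≤ 1) ≈ 0.5074.

0.5074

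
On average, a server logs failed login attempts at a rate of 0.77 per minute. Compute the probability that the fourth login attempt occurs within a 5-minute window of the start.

0.5367

Over the interval, μ = 0.77 × 5 = 3.85 (a 5-minute window = 5 minutes).
The fourth arrival falls in the interval iff at least 4 events occur there: P(S_4 ≤ t) = P(N ≥ 4) = 1 − P(N ≤ 3) ≈ 0.5367.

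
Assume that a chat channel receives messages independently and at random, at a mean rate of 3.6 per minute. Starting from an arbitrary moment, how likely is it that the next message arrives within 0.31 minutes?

Inter-arrival times are exponential with rate λ = 3.6 per minute.
P(T ≤ 0.31) = 1 − e^(−λt) = 1 − e^(−3.6 × 0.31) = 1 − e^(−1.116) ≈ 0.6724.

0.6724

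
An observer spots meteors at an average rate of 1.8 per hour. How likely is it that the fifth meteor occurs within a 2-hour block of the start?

0.2936

Over the interval, μ = 1.8 × 2 = 3.6 (a 2-hour block = 2 hours).
The fifth arrival falls in the interval iff at least 5 events occur there: P(S_5 ≤ t) = P(N ≥ 5) = 1 − P(N ≤ 4) ≈ 0.2936.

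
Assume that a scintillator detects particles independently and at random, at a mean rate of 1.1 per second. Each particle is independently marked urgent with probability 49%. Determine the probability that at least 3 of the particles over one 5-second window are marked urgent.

0.5051

Thinning: the particles that are marked urgent themselves form a Poisson process with rate 0.49 × 1.1 = 0.539 per second.
Over the interval, μ = 0.539 × 5 = 2.695 (a 5-second window = 5 seconds).
P(N ≥ 3) = 1 − P(N ≤ 2) ≈ 0.5051.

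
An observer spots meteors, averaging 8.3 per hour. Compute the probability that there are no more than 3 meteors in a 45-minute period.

0.1322

Over the interval, μ = 8.3 × 0.75 = 6.225 (a 45-minute period = 0.75 hours).
P(N ≤ 3) = Σ_{j=0}^{3} e^(−μ) μ^j/j! ≈ 0.1322.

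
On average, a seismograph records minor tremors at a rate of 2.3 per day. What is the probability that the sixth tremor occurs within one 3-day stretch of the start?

0.6863

Over the interval, μ = 2.3 × 3 = 6.9 (a 3-day stretch = 3 days).
The sixth arrival falls in the interval iff at least 6 events occur there: P(S_6 ≤ t) = P(N ≥ 6) = 1 − P(N ≤ 5) ≈ 0.6863.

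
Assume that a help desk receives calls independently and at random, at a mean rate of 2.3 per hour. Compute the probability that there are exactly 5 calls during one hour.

With mean μ = 2.3 per hour,
P(N = 5) = e^(−μ) μ^5/5! = e^(−2.3) · 2.3^5/120 ≈ 0.0538.

0.0538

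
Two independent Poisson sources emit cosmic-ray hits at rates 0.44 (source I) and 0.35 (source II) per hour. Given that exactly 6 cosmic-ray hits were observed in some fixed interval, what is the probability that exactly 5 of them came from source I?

Given the total, each event is independently from source I with probability p = λ_I/(λ_I+λ_II) = 0.44/0.79 ≈ 0.5570.
So K ~ Binomial(6, 0.44/0.79): P(K = 5) = C(6,5) · (0.44/0.79)^5 · (0.35/0.79)^1 ≈ 0.1425.

0.1425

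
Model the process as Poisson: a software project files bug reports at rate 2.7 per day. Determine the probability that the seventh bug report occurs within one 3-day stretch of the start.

0.6987

Over the interval, μ = 2.7 × 3 = 8.1 (a 3-day stretch = 3 days).
The seventh arrival falls in the interval iff at least 7 events occur there: P(S_7 ≤ t) = P(N ≥ 7) = 1 − P(N ≤ 6) ≈ 0.6987.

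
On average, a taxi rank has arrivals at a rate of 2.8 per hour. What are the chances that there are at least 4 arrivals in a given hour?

0.3081

With mean μ = 2.8 per hour,
P(N ≥ 4) = 1 − P(N ≤ 3) = 1 − Σ_{j=0}^{3} e^(−μ) μ^j/j! ≈ 0.3081.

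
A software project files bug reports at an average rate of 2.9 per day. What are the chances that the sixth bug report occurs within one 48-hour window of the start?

Over the interval, μ = 2.9 × 2 = 5.8 (a 48-hour window = 2 days).
The sixth arrival falls in the interval iff at least 6 events occur there: P(S_6 ≤ t) = P(N ≥ 6) = 1 − P(N ≤ 5) ≈ 0.5217.

0.5217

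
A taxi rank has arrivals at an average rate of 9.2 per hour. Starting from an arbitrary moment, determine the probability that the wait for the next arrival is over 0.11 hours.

0.3635

The wait for the next event is exponential with rate λ = 9.2 per hour.
P(T > 0.11) = e^(−λt) = e^(−9.2 × 0.11) = e^(−1.012) ≈ 0.3635.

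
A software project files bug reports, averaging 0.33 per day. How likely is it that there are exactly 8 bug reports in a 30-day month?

Over the interval, μ = 0.33 × 30 = 9.9 (a 30-day month = 30 days).
P(N = 8) = e^(−μ) μ^8/8! = e^(−9.9) · 9.9^8/40320 ≈ 0.1148.

0.1148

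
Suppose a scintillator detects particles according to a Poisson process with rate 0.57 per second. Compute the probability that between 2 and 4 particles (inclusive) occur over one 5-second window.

0.6171

Over the interval, μ = 0.57 × 5 = 2.85 (a 5-second window = 5 seconds).
P(2 ≤ N ≤ 4) = Σ_{j=2}^{4} e^(−2.85) · 2.85^j/j! ≈ 0.6171.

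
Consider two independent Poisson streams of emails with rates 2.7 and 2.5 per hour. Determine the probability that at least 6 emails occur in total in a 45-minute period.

Independent Poisson processes superpose: combined rate λ = 2.7 + 2.5 = 5.2 per hour.
Over the interval, μ = 5.2 × 0.75 = 3.9 (a 45-minute period = 0.75 hours).
P(N ≥ 6) = 1 − P(N ≤ 5) ≈ 0.1994.

0.1994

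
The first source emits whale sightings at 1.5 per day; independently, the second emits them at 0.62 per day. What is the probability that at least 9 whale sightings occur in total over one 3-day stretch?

0.1921

Independent Poisson processes superpose: combined rate λ = 1.5 + 0.62 = 2.12 per day.
Over the interval, μ = 2.12 × 3 = 6.36 (a 3-day stretch = 3 days).
P(N ≥ 9) = 1 − P(N ≤ 8) ≈ 0.1921.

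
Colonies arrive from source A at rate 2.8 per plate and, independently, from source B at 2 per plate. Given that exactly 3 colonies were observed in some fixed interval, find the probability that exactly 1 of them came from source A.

0.3038

Given the total, each event is independently from source A with probability p = λ_A/(λ_A+λ_B) = 2.8/4.8 ≈ 0.5833.
So K ~ Binomial(3, 2.8/4.8): P(K = 1) = C(3,1) · (2.8/4.8)^1 · (2/4.8)^2 ≈ 0.3038.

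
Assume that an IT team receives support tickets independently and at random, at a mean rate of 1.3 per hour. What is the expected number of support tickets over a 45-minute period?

0.975

E[N] = λt = 1.3 × 0.75 = 0.975 (a 45-minute period = 0.75 hours).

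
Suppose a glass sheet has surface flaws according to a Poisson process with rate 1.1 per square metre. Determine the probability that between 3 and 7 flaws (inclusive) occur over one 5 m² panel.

0.7211

Over the interval, μ = 1.1 × 5 = 5.5 (a 5 m² panel = 5 square metres).
P(3 ≤ N ≤ 7) = Σ_{j=3}^{7} e^(−5.5) · 5.5^j/j! ≈ 0.7211.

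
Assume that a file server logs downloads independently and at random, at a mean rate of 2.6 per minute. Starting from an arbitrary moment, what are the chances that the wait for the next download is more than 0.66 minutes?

The wait for the next event is exponential with rate λ = 2.6 per minute.
P(T > 0.66) = e^(−λt) = e^(−2.6 × 0.66) = e^(−1.716) ≈ 0.1798.

0.1798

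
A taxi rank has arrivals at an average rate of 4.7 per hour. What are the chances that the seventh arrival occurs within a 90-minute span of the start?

Over the interval, μ = 4.7 × 1.5 = 7.05 (a 90-minute span = 1.5 hours).
The seventh arrival falls in the interval iff at least 7 events occur there: P(S_7 ≤ t) = P(N ≥ 7) = 1 − P(N ≤ 6) ≈ 0.5577.

0.5577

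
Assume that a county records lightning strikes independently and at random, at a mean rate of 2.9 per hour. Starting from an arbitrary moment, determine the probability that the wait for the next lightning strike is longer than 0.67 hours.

The wait for the next event is exponential with rate λ = 2.9 per hour.
P(T > 0.67) = e^(−λt) = e^(−2.9 × 0.67) = e^(−1.943) ≈ 0.1433.

0.1433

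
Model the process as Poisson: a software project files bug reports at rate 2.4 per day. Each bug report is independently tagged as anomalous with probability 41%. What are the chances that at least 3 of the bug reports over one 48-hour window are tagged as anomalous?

0.3147

Thinning: the bug reports that are tagged as anomalous themselves form a Poisson process with rate 0.41 × 2.4 = 0.984 per day.
Over the interval, μ = 0.984 × 2 = 1.968 (a 48-hour window = 2 days).
P(N ≥ 3) = 1 − P(N ≤ 2) ≈ 0.3147.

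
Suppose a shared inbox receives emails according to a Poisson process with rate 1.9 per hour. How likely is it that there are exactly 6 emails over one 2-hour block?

0.0936

Over the interval, μ = 1.9 × 2 = 3.8 (a 2-hour block = 2 hours).
P(N = 6) = e^(−μ) μ^6/6! = e^(−3.8) · 3.8^6/720 ≈ 0.0936.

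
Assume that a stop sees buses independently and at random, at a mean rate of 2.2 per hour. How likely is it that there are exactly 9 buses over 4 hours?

Over the interval, μ = 2.2 × 4 = 8.8 (4 hours).
P(N = 9) = e^(−μ) μ^9/9! = e^(−8.8) · 8.8^9/362880 ≈ 0.1315.

0.1315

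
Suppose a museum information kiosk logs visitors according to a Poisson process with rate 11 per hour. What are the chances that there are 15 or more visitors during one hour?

0.1460

With mean μ = 11 per hour,
P(N ≥ 15) = 1 − P(N ≤ 14) = 1 − Σ_{j=0}^{14} e^(−μ) μ^j/j! ≈ 0.1460.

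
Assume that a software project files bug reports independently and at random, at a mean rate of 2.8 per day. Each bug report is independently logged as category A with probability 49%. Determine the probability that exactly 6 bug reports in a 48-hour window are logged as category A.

0.0381

Thinning: the bug reports that are logged as category A themselves form a Poisson process with rate 0.49 × 2.8 = 1.372 per day.
Over the interval, μ = 1.372 × 2 = 2.744 (a 48-hour window = 2 days).
P(N = 6) = e^(−2.744) · 2.744^6/6! ≈ 0.0381.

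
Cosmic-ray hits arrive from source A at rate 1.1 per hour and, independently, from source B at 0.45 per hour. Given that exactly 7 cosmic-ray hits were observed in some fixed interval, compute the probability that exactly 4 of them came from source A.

0.2172

Given the total, each event is independently from source A with probability p = λ_A/(λ_A+λ_B) = 1.1/1.55 ≈ 0.7097.
So K ~ Binomial(7, 1.1/1.55): P(K = 4) = C(7,4) · (1.1/1.55)^4 · (0.45/1.55)^3 ≈ 0.2172.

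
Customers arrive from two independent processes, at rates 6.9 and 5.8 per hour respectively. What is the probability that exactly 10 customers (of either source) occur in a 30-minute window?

0.0513

Independent Poisson processes superpose: combined rate λ = 6.9 + 5.8 = 12.7 per hour.
Over the interval, μ = 12.7 × 0.5 = 6.35 (a 30-minute window = 0.5 hours).
P(N = 10) = e^(−6.35) · 6.35^10/10! ≈ 0.0513.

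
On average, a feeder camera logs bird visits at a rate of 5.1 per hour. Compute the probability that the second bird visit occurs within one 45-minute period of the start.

0.8947

Over the interval, μ = 5.1 × 0.75 = 3.825 (a 45-minute period = 0.75 hours).
The second arrival falls in the interval iff at least 2 events occur there: P(S_2 ≤ t) = P(N ≥ 2) = 1 − P(N ≤ 1) ≈ 0.8947.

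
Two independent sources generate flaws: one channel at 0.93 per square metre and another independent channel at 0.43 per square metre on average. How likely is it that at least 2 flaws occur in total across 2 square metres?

Independent Poisson processes superpose: combined rate λ = 0.93 + 0.43 = 1.36 per square metre.
Over the interval, μ = 1.36 × 2 = 2.72 (2 square metres).
P(N ≥ 2) = 1 − P(N ≤ 1) ≈ 0.7549.

0.7549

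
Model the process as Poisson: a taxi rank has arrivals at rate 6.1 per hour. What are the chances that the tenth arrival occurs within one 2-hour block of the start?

Over the interval, μ = 6.1 × 2 = 12.2 (a 2-hour block = 2 hours).
The tenth arrival falls in the interval iff at least 10 events occur there: P(S_10 ≤ t) = P(N ≥ 10) = 1 − P(N ≤ 9) ≈ 0.7746.

0.7746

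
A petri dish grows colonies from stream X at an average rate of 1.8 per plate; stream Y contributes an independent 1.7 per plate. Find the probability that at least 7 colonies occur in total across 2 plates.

Independent Poisson processes superpose: combined rate λ = 1.8 + 1.7 = 3.5 per plate.
Over the interval, μ = 3.5 × 2 = 7 (2 plates).
P(N ≥ 7) = 1 − P(N ≤ 6) ≈ 0.5503.

0.5503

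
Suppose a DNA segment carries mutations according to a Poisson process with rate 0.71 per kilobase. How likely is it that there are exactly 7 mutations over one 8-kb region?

Over the interval, μ = 0.71 × 8 = 5.68 (an 8-kb region = 8 kilobases).
P(N = 7) = e^(−μ) μ^7/7! = e^(−5.68) · 5.68^7/5040 ≈ 0.1292.

0.1292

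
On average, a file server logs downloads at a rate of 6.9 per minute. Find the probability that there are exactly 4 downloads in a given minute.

0.0952

With mean μ = 6.9 per minute,
P(N = 4) = e^(−μ) μ^4/4! = e^(−6.9) · 6.9^4/24 ≈ 0.0952.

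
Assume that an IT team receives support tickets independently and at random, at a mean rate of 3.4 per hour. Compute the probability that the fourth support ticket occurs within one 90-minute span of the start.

Over the interval, μ = 3.4 × 1.5 = 5.1 (a 90-minute span = 1.5 hours).
The fourth arrival falls in the interval iff at least 4 events occur there: P(S_4 ≤ t) = P(N ≥ 4) = 1 − P(N ≤ 3) ≈ 0.7487.

0.7487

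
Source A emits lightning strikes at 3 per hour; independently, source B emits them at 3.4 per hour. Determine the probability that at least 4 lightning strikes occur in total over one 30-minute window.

0.3975

Independent Poisson processes superpose: combined rate λ = 3 + 3.4 = 6.4 per hour.
Over the interval, μ = 6.4 × 0.5 = 3.2 (a 30-minute window = 0.5 hours).
P(N ≥ 4) = 1 − P(N ≤ 3) ≈ 0.3975.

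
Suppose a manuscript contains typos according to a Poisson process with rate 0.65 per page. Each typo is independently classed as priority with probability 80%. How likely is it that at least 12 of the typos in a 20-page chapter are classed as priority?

Thinning: the typos that are classed as priority themselves form a Poisson process with rate 0.8 × 0.65 = 0.52 per page.
Over the interval, μ = 0.52 × 20 = 10.4 (a 20-page chapter = 20 pages).
P(N ≥ 12) = 1 − P(N ≤ 11) ≈ 0.3495.

0.3495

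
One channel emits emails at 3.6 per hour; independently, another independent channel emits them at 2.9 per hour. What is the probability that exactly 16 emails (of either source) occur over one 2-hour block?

0.0719

Independent Poisson processes superpose: combined rate λ = 3.6 + 2.9 = 6.5 per hour.
Over the interval, μ = 6.5 × 2 = 13 (a 2-hour block = 2 hours).
P(N = 16) = e^(−13) · 13^16/16! ≈ 0.0719.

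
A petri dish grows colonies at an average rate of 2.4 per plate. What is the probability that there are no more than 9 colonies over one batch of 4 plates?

Over the interval, μ = 2.4 × 4 = 9.6 (a batch of 4 plates = 4 plates).
P(N ≤ 9) = Σ_{j=0}^{9} e^(−μ) μ^j/j! ≈ 0.5089.

0.5089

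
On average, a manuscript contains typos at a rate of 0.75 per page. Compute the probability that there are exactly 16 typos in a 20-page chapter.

0.0960

Over the interval, μ = 0.75 × 20 = 15 (a 20-page chapter = 20 pages).
P(N = 16) = e^(−μ) μ^16/16! = e^(−15) · 15^16/20922789888000 ≈ 0.0960.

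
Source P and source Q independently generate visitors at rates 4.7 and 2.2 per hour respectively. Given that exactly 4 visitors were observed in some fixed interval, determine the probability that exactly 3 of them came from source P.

0.4031

Given the total, each event is independently from source P with probability p = λ_P/(λ_P+λ_Q) = 4.7/6.9 ≈ 0.6812.
So K ~ Binomial(4, 4.7/6.9): P(K = 3) = C(4,3) · (4.7/6.9)^3 · (2.2/6.9)^1 ≈ 0.4031.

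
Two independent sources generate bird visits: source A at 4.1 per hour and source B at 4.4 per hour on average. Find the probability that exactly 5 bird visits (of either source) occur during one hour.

Independent Poisson processes superpose: combined rate λ = 4.1 + 4.4 = 8.5 per hour.
So μ = 8.5.
P(N = 5) = e^(−8.5) · 8.5^5/5! ≈ 0.0752.

0.0752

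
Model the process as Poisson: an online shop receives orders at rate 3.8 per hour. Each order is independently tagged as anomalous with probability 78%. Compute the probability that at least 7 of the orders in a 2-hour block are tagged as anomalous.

0.3821

Thinning: the orders that are tagged as anomalous themselves form a Poisson process with rate 0.78 × 3.8 = 2.964 per hour.
Over the interval, μ = 2.964 × 2 = 5.928 (a 2-hour block = 2 hours).
P(N ≥ 7) = 1 − P(N ≤ 6) ≈ 0.3821.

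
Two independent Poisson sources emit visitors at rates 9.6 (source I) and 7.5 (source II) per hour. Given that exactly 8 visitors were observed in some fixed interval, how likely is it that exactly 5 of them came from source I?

0.2635

Given the total, each event is independently from source I with probability p = λ_I/(λ_I+λ_II) = 9.6/17.1 ≈ 0.5614.
So K ~ Binomial(8, 9.6/17.1): P(K = 5) = C(8,5) · (9.6/17.1)^5 · (7.5/17.1)^3 ≈ 0.2635.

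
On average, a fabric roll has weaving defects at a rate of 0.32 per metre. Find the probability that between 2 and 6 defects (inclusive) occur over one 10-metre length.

0.7842

Over the interval, μ = 0.32 × 10 = 3.2 (a 10-metre length = 10 metres).
P(2 ≤ N ≤ 6) = Σ_{j=2}^{6} e^(−3.2) · 3.2^j/j! ≈ 0.7842.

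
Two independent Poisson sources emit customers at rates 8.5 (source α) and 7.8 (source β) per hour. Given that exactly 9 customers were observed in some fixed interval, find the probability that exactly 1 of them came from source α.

Given the total, each event is independently from source α with probability p = λ_α/(λ_α+λ_β) = 8.5/16.3 ≈ 0.5215.
So K ~ Binomial(9, 8.5/16.3): P(K = 1) = C(9,1) · (8.5/16.3)^1 · (7.8/16.3)^8 ≈ 0.0129.

0.0129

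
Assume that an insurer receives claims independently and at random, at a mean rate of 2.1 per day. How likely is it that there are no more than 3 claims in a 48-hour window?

Over the interval, μ = 2.1 × 2 = 4.2 (a 48-hour window = 2 days).
P(N ≤ 3) = Σ_{j=0}^{3} e^(−μ) μ^j/j! ≈ 0.3954.

0.3954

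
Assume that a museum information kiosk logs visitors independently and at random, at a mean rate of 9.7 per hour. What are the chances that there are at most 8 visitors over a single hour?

With mean μ = 9.7 per hour,
P(N ≤ 8) = Σ_{j=0}^{8} e^(−μ) μ^j/j! ≈ 0.3676.

0.3676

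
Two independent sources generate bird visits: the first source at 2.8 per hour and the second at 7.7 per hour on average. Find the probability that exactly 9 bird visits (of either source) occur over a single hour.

0.1177

Independent Poisson processes superpose: combined rate λ = 2.8 + 7.7 = 10.5 per hour.
So μ = 10.5.
P(N = 9) = e^(−10.5) · 10.5^9/9! ≈ 0.1177.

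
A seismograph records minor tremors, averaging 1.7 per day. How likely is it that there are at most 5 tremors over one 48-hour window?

0.8705

Over the interval, μ = 1.7 × 2 = 3.4 (a 48-hour window = 2 days).
P(N ≤ 5) = Σ_{j=0}^{5} e^(−μ) μ^j/j! ≈ 0.8705.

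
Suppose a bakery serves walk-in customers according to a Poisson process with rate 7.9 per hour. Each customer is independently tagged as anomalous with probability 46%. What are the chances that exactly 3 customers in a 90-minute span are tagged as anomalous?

Thinning: the customers that are tagged as anomalous themselves form a Poisson process with rate 0.46 × 7.9 = 3.634 per hour.
Over the interval, μ = 3.634 × 1.5 = 5.451 (a 90-minute span = 1.5 hours).
P(N = 3) = e^(−5.451) · 5.451^3/3! ≈ 0.1159.

0.1159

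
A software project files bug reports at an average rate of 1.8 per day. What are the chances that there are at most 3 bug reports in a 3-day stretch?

Over the interval, μ = 1.8 × 3 = 5.4 (a 3-day stretch = 3 days).
P(N ≤ 3) = Σ_{j=0}^{3} e^(−μ) μ^j/j! ≈ 0.2133.

0.2133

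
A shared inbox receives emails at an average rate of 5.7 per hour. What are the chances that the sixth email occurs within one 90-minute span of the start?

0.8541

Over the interval, μ = 5.7 × 1.5 = 8.55 (a 90-minute span = 1.5 hours).
The sixth arrival falls in the interval iff at least 6 events occur there: P(S_6 ≤ t) = P(N ≥ 6) = 1 − P(N ≤ 5) ≈ 0.8541.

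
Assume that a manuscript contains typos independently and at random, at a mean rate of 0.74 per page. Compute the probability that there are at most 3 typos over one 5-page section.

0.4942

Over the interval, μ = 0.74 × 5 = 3.7 (a 5-page section = 5 pages).
P(N ≤ 3) = Σ_{j=0}^{3} e^(−μ) μ^j/j! ≈ 0.4942.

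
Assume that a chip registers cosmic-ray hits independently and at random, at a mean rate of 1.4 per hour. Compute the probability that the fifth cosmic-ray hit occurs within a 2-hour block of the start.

Over the interval, μ = 1.4 × 2 = 2.8 (a 2-hour block = 2 hours).
The fifth arrival falls in the interval iff at least 5 events occur there: P(S_5 ≤ t) = P(N ≥ 5) = 1 − P(N ≤ 4) ≈ 0.1523.

0.1523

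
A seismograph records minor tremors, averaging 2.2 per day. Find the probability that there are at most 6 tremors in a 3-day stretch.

Over the interval, μ = 2.2 × 3 = 6.6 (a 3-day stretch = 3 days).
P(N ≤ 6) = Σ_{j=0}^{6} e^(−μ) μ^j/j! ≈ 0.5108.

0.5108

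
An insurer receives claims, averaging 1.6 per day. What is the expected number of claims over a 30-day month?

E[N] = λt = 1.6 × 30 = 48 (a 30-day month = 30 days).

48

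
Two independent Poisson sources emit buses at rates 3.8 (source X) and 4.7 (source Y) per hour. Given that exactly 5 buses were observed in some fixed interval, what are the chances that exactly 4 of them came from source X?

0.1104

Given the total, each event is independently from source X with probability p = λ_X/(λ_X+λ_Y) = 3.8/8.5 ≈ 0.4471.
So K ~ Binomial(5, 3.8/8.5): P(K = 4) = C(5,4) · (3.8/8.5)^4 · (4.7/8.5)^1 ≈ 0.1104.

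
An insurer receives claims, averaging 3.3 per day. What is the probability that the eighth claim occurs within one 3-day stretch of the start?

Over the interval, μ = 3.3 × 3 = 9.9 (a 3-day stretch = 3 days).
The eighth arrival falls in the interval iff at least 8 events occur there: P(S_8 ≤ t) = P(N ≥ 8) = 1 − P(N ≤ 7) ≈ 0.7706.

0.7706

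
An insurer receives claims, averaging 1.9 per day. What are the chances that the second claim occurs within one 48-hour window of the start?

0.8926

Over the interval, μ = 1.9 × 2 = 3.8 (a 48-hour window = 2 days).
The second arrival falls in the interval iff at least 2 events occur there: P(S_2 ≤ t) = P(N ≥ 2) = 1 − P(N ≤ 1) ≈ 0.8926.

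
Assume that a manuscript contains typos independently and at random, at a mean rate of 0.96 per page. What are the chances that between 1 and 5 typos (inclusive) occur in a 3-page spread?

Over the interval, μ = 0.96 × 3 = 2.88 (a 3-page spread = 3 pages).
P(1 ≤ N ≤ 5) = Σ_{j=1}^{5} e^(−2.88) · 2.88^j/j! ≈ 0.8716.

0.8716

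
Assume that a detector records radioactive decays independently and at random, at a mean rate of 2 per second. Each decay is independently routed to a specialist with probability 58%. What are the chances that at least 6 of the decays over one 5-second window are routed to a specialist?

Thinning: the decays that are routed to a specialist themselves form a Poisson process with rate 0.58 × 2 = 1.16 per second.
Over the interval, μ = 1.16 × 5 = 5.8 (a 5-second window = 5 seconds).
P(N ≥ 6) = 1 − P(N ≤ 5) ≈ 0.5217.

0.5217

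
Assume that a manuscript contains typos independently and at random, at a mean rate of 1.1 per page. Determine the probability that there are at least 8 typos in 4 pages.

Over the interval, μ = 1.1 × 4 = 4.4 (4 pages).
P(N ≥ 8) = 1 − P(N ≤ 7) = 1 − Σ_{j=0}^{7} e^(−μ) μ^j/j! ≈ 0.0786.

0.0786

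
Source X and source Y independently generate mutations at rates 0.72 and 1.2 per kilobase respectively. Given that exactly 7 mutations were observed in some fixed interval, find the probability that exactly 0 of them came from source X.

0.0373

Given the total, each event is independently from source X with probability p = λ_X/(λ_X+λ_Y) = 0.72/1.92 = 0.3750.
So K ~ Binomial(7, 0.72/1.92): P(K = 0) = C(7,0) · (0.72/1.92)^0 · (1.2/1.92)^7 ≈ 0.0373.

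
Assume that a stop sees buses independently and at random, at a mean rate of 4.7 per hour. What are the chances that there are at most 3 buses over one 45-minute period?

Over the interval, μ = 4.7 × 0.75 = 3.525 (a 45-minute period = 0.75 hours).
P(N ≤ 3) = Σ_{j=0}^{3} e^(−μ) μ^j/j! ≈ 0.5312.

0.5312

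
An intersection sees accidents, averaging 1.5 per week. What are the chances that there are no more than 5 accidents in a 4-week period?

Over the interval, μ = 1.5 × 4 = 6 (a 4-week period = 4 weeks).
P(N ≤ 5) = Σ_{j=0}^{5} e^(−μ) μ^j/j! ≈ 0.4457.

0.4457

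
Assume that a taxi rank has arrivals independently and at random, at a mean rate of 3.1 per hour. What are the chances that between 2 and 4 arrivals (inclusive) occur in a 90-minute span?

Over the interval, μ = 3.1 × 1.5 = 4.65 (a 90-minute span = 1.5 hours).
P(2 ≤ N ≤ 4) = Σ_{j=2}^{4} e^(−4.65) · 4.65^j/j! ≈ 0.4499.

0.4499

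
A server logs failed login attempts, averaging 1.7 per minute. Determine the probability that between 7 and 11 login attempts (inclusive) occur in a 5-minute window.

Over the interval, μ = 1.7 × 5 = 8.5 (a 5-minute window = 5 minutes).
P(7 ≤ N ≤ 11) = Σ_{j=7}^{11} e^(−8.5) · 8.5^j/j! ≈ 0.5925.

0.5925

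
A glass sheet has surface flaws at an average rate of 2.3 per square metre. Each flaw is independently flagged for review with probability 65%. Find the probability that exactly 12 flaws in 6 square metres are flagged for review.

0.0720

Thinning: the flaws that are flagged for review themselves form a Poisson process with rate 0.65 × 2.3 = 1.495 per square metre.
Over the interval, μ = 1.495 × 6 = 8.97 (6 square metres).
P(N = 12) = e^(−8.97) · 8.97^12/12! ≈ 0.0720.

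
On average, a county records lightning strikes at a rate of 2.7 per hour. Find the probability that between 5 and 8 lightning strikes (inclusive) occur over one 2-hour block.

0.5293

Over the interval, μ = 2.7 × 2 = 5.4 (a 2-hour block = 2 hours).
P(5 ≤ N ≤ 8) = Σ_{j=5}^{8} e^(−5.4) · 5.4^j/j! ≈ 0.5293.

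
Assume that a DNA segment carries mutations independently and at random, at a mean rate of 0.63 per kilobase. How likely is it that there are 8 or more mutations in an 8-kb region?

0.1376

Over the interval, μ = 0.63 × 8 = 5.04 (an 8-kb region = 8 kilobases).
P(N ≥ 8) = 1 − P(N ≤ 7) = 1 − Σ_{j=0}^{7} e^(−μ) μ^j/j! ≈ 0.1376.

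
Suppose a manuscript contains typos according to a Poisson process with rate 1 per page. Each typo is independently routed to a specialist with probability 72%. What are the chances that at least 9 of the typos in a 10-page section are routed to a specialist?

Thinning: the typos that are routed to a specialist themselves form a Poisson process with rate 0.72 × 1 = 0.72 per page.
Over the interval, μ = 0.72 × 10 = 7.2 (a 10-page section = 10 pages).
P(N ≥ 9) = 1 − P(N ≤ 8) ≈ 0.2973.

0.2973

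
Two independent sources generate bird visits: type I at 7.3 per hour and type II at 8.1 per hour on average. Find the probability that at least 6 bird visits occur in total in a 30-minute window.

Independent Poisson processes superpose: combined rate λ = 7.3 + 8.1 = 15.4 per hour.
Over the interval, μ = 15.4 × 0.5 = 7.7 (a 30-minute window = 0.5 hours).
P(N ≥ 6) = 1 − P(N ≤ 5) ≈ 0.7797.

0.7797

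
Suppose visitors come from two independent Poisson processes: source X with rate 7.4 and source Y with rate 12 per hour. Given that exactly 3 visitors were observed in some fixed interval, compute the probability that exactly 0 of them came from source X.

Given the total, each event is independently from source X with probability p = λ_X/(λ_X+λ_Y) = 7.4/19.4 ≈ 0.3814.
So K ~ Binomial(3, 7.4/19.4): P(K = 0) = C(3,0) · (7.4/19.4)^0 · (12/19.4)^3 ≈ 0.2367.

0.2367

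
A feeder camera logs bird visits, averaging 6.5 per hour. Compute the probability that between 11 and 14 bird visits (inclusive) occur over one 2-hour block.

0.4234

Over the interval, μ = 6.5 × 2 = 13 (a 2-hour block = 2 hours).
P(11 ≤ N ≤ 14) = Σ_{j=11}^{14} e^(−13) · 13^j/j! ≈ 0.4234.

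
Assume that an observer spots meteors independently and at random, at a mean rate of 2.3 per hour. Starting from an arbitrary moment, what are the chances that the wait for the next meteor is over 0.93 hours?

The wait for the next event is exponential with rate λ = 2.3 per hour.
P(T > 0.93) = e^(−λt) = e^(−2.3 × 0.93) = e^(−2.139) ≈ 0.1178.

0.1178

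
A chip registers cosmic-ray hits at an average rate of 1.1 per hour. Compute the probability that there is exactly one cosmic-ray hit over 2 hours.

Over the interval, μ = 1.1 × 2 = 2.2 (2 hours).
P(N = 1) = e^(−μ) μ^1/1! = e^(−2.2) · 2.2^1/1 ≈ 0.2438.

0.2438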